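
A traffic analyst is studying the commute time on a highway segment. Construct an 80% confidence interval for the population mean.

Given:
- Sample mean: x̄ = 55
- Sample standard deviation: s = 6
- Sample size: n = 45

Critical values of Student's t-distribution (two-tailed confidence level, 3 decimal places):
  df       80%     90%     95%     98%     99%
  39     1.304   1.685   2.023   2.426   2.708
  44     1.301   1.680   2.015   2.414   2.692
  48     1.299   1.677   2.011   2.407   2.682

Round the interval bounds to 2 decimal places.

The population standard deviation σ is unknown (only the sample standard deviation s is given), so use a t-interval with df = n - 1 = 45 - 1 = 44.

For 80% confidence with df = 44, t* = 1.301 (from t-table)

Standard error: SE = s/√n = 6/√45 = 0.894427

Margin of error: E = t* × SE = 1.301 × 0.894427 = 1.1636

T-interval: x̄ ± E = 55 ± 1.1636 = (53.8364, 56.1636)

Rounded to 2 decimal places:

(53.84, 56.16)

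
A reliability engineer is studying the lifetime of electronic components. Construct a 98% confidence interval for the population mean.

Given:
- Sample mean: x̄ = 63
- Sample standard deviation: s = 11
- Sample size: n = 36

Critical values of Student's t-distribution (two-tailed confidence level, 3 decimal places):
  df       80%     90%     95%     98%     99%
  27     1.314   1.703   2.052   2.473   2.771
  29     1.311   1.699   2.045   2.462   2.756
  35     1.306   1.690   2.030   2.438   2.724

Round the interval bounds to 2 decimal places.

The population standard deviation σ is unknown (only the sample standard deviation s is given), so use a t-interval with df = n - 1 = 36 - 1 = 35.

For 98% confidence with df = 35, t* = 2.438 (from t-table)

Standard error: SE = s/√n = 11/√36 = 1.833333

Margin of error: E = t* × SE = 2.438 × 1.833333 = 4.4697

T-interval: x̄ ± E = 63 ± 4.4697 = (58.5303, 67.4697)

Rounded to 2 decimal places:

(58.53, 67.47)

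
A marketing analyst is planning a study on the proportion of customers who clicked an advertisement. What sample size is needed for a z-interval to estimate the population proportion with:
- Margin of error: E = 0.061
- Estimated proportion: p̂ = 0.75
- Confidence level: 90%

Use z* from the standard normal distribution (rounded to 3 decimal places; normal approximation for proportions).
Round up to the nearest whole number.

Using z* for proportion z-interval (normal approximation).

For 90% confidence, z* = 1.645 (from standard normal table)

Sample size formula for proportion z-interval: n = z*²p̂(1-p̂)/E²

n = 1.645² × 0.75 × 0.25 / 0.061²
  = 2.706025 × 0.1875 / 0.003721
  = 136.3557

Round up to the nearest whole number: n = 137

137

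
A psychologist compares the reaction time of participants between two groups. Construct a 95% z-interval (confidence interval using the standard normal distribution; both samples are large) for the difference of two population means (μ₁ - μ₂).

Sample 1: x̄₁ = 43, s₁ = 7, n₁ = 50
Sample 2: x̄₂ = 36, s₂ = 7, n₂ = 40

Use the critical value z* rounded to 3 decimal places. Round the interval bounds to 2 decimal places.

Both samples are large (n₁ = 50 ≥ 30, n₂ = 40 ≥ 30), so a z-interval for the difference of means applies.

Point estimate: x̄₁ - x̄₂ = 43 - 36 = 7

Standard error: SE = √(s₁²/n₁ + s₂²/n₂)
= √(7²/50 + 7²/40)
= √(0.980000 + 1.225000)
= 1.484924

For 95% confidence, z* = 1.96 (from standard normal table)
Margin of error: E = z* × SE = 1.96 × 1.484924 = 2.9105

Z-interval: (x̄₁ - x̄₂) ± E = 7 ± 2.9105 = (4.0895, 9.9105)

Rounded to 2 decimal places:

(4.09, 9.91)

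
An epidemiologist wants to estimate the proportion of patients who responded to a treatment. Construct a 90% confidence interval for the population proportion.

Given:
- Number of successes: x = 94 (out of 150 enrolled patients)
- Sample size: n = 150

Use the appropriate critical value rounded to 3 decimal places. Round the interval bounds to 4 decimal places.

Sample proportion: p̂ = 94/150 = 0.626667

Check conditions for normal approximation:
  np̂ = 94 ≥ 10 ✓
  n(1-p̂) = 56 ≥ 10 ✓

The sample is large enough, so use a z-interval (normal approximation) for the proportion.

For 90% confidence, z* = 1.645 (from standard normal table)

Standard error: SE = √(p̂(1-p̂)/n) = √(0.626667×0.373333/150) = 0.03949308

Margin of error: E = z* × SE = 1.645 × 0.03949308 = 0.064966

Z-interval: p̂ ± E = 0.626667 ± 0.064966 = (0.561701, 0.691633)

Rounded to 4 decimal places:

(0.5617, 0.6916)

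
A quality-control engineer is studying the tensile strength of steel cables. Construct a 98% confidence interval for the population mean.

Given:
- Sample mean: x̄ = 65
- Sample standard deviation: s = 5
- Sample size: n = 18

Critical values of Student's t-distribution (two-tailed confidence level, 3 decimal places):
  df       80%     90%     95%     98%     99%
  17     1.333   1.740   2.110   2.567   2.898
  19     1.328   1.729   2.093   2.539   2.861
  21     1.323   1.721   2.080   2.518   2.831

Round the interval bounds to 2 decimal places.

The population standard deviation σ is unknown (only the sample standard deviation s is given), so use a t-interval with df = n - 1 = 18 - 1 = 17.

For 98% confidence with df = 17, t* = 2.567 (from t-table)

Standard error: SE = s/√n = 5/√18 = 1.178511

Margin of error: E = t* × SE = 2.567 × 1.178511 = 3.0252

T-interval: x̄ ± E = 65 ± 3.0252 = (61.9748, 68.0252)

Rounded to 2 decimal places:

(61.97, 68.03)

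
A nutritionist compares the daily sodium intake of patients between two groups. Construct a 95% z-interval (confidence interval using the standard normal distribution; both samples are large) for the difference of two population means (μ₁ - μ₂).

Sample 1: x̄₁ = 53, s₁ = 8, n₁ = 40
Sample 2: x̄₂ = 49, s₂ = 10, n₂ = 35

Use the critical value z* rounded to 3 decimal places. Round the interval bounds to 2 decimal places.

Both samples are large (n₁ = 40 ≥ 30, n₂ = 35 ≥ 30), so a z-interval for the difference of means applies.

Point estimate: x̄₁ - x̄₂ = 53 - 49 = 4

Standard error: SE = √(s₁²/n₁ + s₂²/n₂)
= √(8²/40 + 10²/35)
= √(1.600000 + 2.857143)
= 2.111195

For 95% confidence, z* = 1.96 (from standard normal table)
Margin of error: E = z* × SE = 1.96 × 2.111195 = 4.1379

Z-interval: (x̄₁ - x̄₂) ± E = 4 ± 4.1379 = (-0.1379, 8.1379)

Rounded to 2 decimal places:

(-0.14, 8.14)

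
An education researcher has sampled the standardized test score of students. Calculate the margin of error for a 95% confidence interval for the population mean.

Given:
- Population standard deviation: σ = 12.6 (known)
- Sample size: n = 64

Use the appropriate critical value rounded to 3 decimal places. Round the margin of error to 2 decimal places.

The population standard deviation σ is known, so use the z-interval margin of error formula.

For 95% confidence, z* = 1.96 (from standard normal table)

Margin of error formula for z-interval: E = z* × σ/√n

E = 1.96 × 12.6/√64
  = 1.96 × 1.575000
  = 3.0870

Rounded to 2 decimal places:

3.09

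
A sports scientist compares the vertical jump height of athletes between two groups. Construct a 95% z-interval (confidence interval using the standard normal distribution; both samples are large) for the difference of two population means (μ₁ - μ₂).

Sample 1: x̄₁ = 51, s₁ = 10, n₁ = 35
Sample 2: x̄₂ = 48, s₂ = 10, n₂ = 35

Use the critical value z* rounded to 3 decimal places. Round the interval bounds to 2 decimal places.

Both samples are large (n₁ = 35 ≥ 30, n₂ = 35 ≥ 30), so a z-interval for the difference of means applies.

Point estimate: x̄₁ - x̄₂ = 51 - 48 = 3

Standard error: SE = √(s₁²/n₁ + s₂²/n₂)
= √(10²/35 + 10²/35)
= √(2.857143 + 2.857143)
= 2.390457

For 95% confidence, z* = 1.96 (from standard normal table)
Margin of error: E = z* × SE = 1.96 × 2.390457 = 4.6853

Z-interval: (x̄₁ - x̄₂) ± E = 3 ± 4.6853 = (-1.6853, 7.6853)

Rounded to 2 decimal places:

(-1.69, 7.69)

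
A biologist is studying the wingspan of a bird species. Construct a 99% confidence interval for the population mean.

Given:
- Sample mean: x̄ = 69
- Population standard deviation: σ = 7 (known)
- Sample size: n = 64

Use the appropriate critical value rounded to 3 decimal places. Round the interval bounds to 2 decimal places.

The population standard deviation σ is known, so use a z-interval (standard normal critical value).

For 99% confidence, z* = 2.576 (from standard normal table)

Standard error: SE = σ/√n = 7/√64 = 0.875000

Margin of error: E = z* × SE = 2.576 × 0.875000 = 2.2540

Z-interval: x̄ ± E = 69 ± 2.2540 = (66.7460, 71.2540)

Rounded to 2 decimal places:

(66.75, 71.25)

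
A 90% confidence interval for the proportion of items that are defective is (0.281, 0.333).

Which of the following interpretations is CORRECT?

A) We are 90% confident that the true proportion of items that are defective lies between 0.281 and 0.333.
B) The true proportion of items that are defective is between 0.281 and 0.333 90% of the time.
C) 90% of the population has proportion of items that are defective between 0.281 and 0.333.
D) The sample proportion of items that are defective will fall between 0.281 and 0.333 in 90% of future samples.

A confidence interval represents our confidence in the procedure, not a probability statement about the parameter.

Key concept: If we repeated this sampling process many times and computed a 90% CI each time, about 90% of those intervals would contain the true population parameter.

For this specific interval (0.281, 0.333):
- Midpoint (point estimate): 0.307
- Margin of error: 0.026

The correct interpretation is the one stating confidence that the true parameter lies in the interval — option A.

A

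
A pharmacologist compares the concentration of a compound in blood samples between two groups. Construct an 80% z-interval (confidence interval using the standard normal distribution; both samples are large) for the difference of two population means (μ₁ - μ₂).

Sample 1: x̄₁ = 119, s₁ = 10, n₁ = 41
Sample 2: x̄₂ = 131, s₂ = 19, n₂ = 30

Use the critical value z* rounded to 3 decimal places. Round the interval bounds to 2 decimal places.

Both samples are large (n₁ = 41 ≥ 30, n₂ = 30 ≥ 30), so a z-interval for the difference of means applies.

Point estimate: x̄₁ - x̄₂ = 119 - 131 = -12

Standard error: SE = √(s₁²/n₁ + s₂²/n₂)
= √(10²/41 + 19²/30)
= √(2.439024 + 12.033333)
= 3.804255

For 80% confidence, z* = 1.282 (from standard normal table)
Margin of error: E = z* × SE = 1.282 × 3.804255 = 4.8771

Z-interval: (x̄₁ - x̄₂) ± E = -12 ± 4.8771 = (-16.8771, -7.1229)

Rounded to 2 decimal places:

(-16.88, -7.12)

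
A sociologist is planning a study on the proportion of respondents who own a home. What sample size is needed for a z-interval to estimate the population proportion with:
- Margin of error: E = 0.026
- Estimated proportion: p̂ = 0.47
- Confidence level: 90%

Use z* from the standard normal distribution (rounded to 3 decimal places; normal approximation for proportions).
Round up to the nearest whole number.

Using z* for proportion z-interval (normal approximation).

For 90% confidence, z* = 1.645 (from standard normal table)

Sample size formula for proportion z-interval: n = z*²p̂(1-p̂)/E²

n = 1.645² × 0.47 × 0.53 / 0.026²
  = 2.706025 × 0.2491 / 0.000676
  = 997.1462

Round up to the nearest whole number: n = 998

998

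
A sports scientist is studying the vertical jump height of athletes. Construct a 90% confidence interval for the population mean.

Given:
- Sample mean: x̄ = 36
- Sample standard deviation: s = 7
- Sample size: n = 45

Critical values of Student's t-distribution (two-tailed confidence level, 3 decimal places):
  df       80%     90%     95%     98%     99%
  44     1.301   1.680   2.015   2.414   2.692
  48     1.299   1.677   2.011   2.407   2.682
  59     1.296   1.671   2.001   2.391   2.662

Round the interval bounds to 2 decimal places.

The population standard deviation σ is unknown (only the sample standard deviation s is given), so use a t-interval with df = n - 1 = 45 - 1 = 44.

For 90% confidence with df = 44, t* = 1.680 (from t-table)

Standard error: SE = s/√n = 7/√45 = 1.043498

Margin of error: E = t* × SE = 1.680 × 1.043498 = 1.7531

T-interval: x̄ ± E = 36 ± 1.7531 = (34.2469, 37.7531)

Rounded to 2 decimal places:

(34.25, 37.75)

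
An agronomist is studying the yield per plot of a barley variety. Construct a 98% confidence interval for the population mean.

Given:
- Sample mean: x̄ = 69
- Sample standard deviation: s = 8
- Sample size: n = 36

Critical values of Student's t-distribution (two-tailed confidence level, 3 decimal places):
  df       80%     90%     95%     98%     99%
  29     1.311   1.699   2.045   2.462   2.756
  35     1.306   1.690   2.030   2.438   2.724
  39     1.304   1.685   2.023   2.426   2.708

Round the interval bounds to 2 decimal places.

The population standard deviation σ is unknown (only the sample standard deviation s is given), so use a t-interval with df = n - 1 = 36 - 1 = 35.

For 98% confidence with df = 35, t* = 2.438 (from t-table)

Standard error: SE = s/√n = 8/√36 = 1.333333

Margin of error: E = t* × SE = 2.438 × 1.333333 = 3.2507

T-interval: x̄ ± E = 69 ± 3.2507 = (65.7493, 72.2507)

Rounded to 2 decimal places:

(65.75, 72.25)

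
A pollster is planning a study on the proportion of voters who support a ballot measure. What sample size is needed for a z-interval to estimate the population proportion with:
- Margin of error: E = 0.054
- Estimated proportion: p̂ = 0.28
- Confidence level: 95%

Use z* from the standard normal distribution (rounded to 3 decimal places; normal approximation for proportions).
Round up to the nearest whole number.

Using z* for proportion z-interval (normal approximation).

For 95% confidence, z* = 1.96 (from standard normal table)

Sample size formula for proportion z-interval: n = z*²p̂(1-p̂)/E²

n = 1.96² × 0.28 × 0.72 / 0.054²
  = 3.8416 × 0.2016 / 0.002916
  = 265.5921

Round up to the nearest whole number: n = 266

266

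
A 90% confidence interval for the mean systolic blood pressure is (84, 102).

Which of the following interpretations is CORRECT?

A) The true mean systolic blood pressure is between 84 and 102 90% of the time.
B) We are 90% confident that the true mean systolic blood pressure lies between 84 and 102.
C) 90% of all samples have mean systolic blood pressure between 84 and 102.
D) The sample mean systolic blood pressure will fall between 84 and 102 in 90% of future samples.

A confidence interval represents our confidence in the procedure, not a probability statement about the parameter.

Key concept: If we repeated this sampling process many times and computed a 90% CI each time, about 90% of those intervals would contain the true population parameter.

For this specific interval (84, 102):
- Midpoint (point estimate): 93
- Margin of error: 9

The correct interpretation is the one stating confidence that the true parameter lies in the interval — option B.

B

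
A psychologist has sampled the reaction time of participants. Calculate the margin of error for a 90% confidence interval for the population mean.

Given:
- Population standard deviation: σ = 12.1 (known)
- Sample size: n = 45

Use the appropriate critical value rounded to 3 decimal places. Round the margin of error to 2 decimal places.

The population standard deviation σ is known, so use the z-interval margin of error formula.

For 90% confidence, z* = 1.645 (from standard normal table)

Margin of error formula for z-interval: E = z* × σ/√n

E = 1.645 × 12.1/√45
  = 1.645 × 1.803762
  = 2.9672

Rounded to 2 decimal places:

2.97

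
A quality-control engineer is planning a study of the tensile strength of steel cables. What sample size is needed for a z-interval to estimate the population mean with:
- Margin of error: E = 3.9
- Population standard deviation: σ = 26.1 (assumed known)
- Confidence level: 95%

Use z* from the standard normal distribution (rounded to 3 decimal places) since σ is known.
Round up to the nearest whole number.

Using z* since population σ is known (z-interval formula).

For 95% confidence, z* = 1.96 (from standard normal table)

Sample size formula for z-interval: n = (z*σ/E)²

n = (1.96 × 26.1 / 3.9)²
  = (13.116923)²
  = 172.0537

Round up to the nearest whole number: n = 173

173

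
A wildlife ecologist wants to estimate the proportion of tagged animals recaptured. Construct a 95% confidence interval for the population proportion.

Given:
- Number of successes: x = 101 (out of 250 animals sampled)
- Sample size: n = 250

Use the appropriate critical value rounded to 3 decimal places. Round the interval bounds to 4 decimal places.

Sample proportion: p̂ = 101/250 = 0.404000

Check conditions for normal approximation:
  np̂ = 101 ≥ 10 ✓
  n(1-p̂) = 149 ≥ 10 ✓

The sample is large enough, so use a z-interval (normal approximation) for the proportion.

For 95% confidence, z* = 1.96 (from standard normal table)

Standard error: SE = √(p̂(1-p̂)/n) = √(0.404000×0.596000/250) = 0.03103443

Margin of error: E = z* × SE = 1.96 × 0.03103443 = 0.060827

Z-interval: p̂ ± E = 0.404000 ± 0.060827 = (0.343173, 0.464827)

Rounded to 4 decimal places:

(0.3432, 0.4648)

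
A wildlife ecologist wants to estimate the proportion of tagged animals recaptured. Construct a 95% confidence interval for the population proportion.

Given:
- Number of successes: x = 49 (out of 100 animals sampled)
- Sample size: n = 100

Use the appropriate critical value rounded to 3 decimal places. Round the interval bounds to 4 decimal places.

Sample proportion: p̂ = 49/100 = 0.490000

Check conditions for normal approximation:
  np̂ = 49 ≥ 10 ✓
  n(1-p̂) = 51 ≥ 10 ✓

The sample is large enough, so use a z-interval (normal approximation) for the proportion.

For 95% confidence, z* = 1.96 (from standard normal table)

Standard error: SE = √(p̂(1-p̂)/n) = √(0.490000×0.510000/100) = 0.04999000

Margin of error: E = z* × SE = 1.96 × 0.04999000 = 0.097980

Z-interval: p̂ ± E = 0.490000 ± 0.097980 = (0.392020, 0.587980)

Rounded to 4 decimal places:

(0.3920, 0.5880)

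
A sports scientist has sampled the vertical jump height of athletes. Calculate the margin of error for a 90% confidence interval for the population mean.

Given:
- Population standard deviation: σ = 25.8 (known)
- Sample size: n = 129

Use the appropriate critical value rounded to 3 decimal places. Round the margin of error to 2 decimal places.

The population standard deviation σ is known, so use the z-interval margin of error formula.

For 90% confidence, z* = 1.645 (from standard normal table)

Margin of error formula for z-interval: E = z* × σ/√n

E = 1.645 × 25.8/√129
  = 1.645 × 2.271563
  = 3.7367

Rounded to 2 decimal places:

3.74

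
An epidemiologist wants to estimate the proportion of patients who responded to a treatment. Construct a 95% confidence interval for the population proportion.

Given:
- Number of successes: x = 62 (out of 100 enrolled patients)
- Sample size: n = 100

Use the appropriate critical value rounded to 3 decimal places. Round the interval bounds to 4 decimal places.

Sample proportion: p̂ = 62/100 = 0.620000

Check conditions for normal approximation:
  np̂ = 62 ≥ 10 ✓
  n(1-p̂) = 38 ≥ 10 ✓

The sample is large enough, so use a z-interval (normal approximation) for the proportion.

For 95% confidence, z* = 1.96 (from standard normal table)

Standard error: SE = √(p̂(1-p̂)/n) = √(0.620000×0.380000/100) = 0.04853864

Margin of error: E = z* × SE = 1.96 × 0.04853864 = 0.095136

Z-interval: p̂ ± E = 0.620000 ± 0.095136 = (0.524864, 0.715136)

Rounded to 4 decimal places:

(0.5249, 0.7151)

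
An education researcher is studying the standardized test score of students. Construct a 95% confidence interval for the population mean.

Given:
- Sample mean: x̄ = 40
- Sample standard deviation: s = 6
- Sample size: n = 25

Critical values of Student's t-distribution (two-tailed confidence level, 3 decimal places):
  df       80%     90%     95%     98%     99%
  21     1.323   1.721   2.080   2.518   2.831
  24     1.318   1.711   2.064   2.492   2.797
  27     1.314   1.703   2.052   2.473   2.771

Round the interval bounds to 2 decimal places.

The population standard deviation σ is unknown (only the sample standard deviation s is given), so use a t-interval with df = n - 1 = 25 - 1 = 24.

For 95% confidence with df = 24, t* = 2.064 (from t-table)

Standard error: SE = s/√n = 6/√25 = 1.200000

Margin of error: E = t* × SE = 2.064 × 1.200000 = 2.4768

T-interval: x̄ ± E = 40 ± 2.4768 = (37.5232, 42.4768)

Rounded to 2 decimal places:

(37.52, 42.48)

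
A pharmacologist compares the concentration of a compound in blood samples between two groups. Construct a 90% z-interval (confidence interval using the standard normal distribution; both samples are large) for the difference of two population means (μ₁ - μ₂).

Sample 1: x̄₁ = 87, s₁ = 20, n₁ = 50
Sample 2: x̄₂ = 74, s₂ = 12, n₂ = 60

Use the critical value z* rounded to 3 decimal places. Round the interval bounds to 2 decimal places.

Both samples are large (n₁ = 50 ≥ 30, n₂ = 60 ≥ 30), so a z-interval for the difference of means applies.

Point estimate: x̄₁ - x̄₂ = 87 - 74 = 13

Standard error: SE = √(s₁²/n₁ + s₂²/n₂)
= √(20²/50 + 12²/60)
= √(8.0000000 + 2.4000000)
= 3.2249031

For 90% confidence, z* = 1.645 (from standard normal table)
Margin of error: E = z* × SE = 1.645 × 3.2249031 = 5.30497

Z-interval: (x̄₁ - x̄₂) ± E = 13 ± 5.30497 = (7.69503, 18.30497)

Rounded to 2 decimal places:

(7.70, 18.30)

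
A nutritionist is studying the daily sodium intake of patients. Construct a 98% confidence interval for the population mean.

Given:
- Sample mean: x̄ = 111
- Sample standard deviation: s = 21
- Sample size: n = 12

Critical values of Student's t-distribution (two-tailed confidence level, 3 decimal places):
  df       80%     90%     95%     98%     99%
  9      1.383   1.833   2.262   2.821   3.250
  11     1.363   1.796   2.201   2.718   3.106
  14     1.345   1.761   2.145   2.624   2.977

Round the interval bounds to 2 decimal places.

The population standard deviation σ is unknown (only the sample standard deviation s is given), so use a t-interval with df = n - 1 = 12 - 1 = 11.

For 98% confidence with df = 11, t* = 2.718 (from t-table)

Standard error: SE = s/√n = 21/√12 = 6.062178

Margin of error: E = t* × SE = 2.718 × 6.062178 = 16.4770

T-interval: x̄ ± E = 111 ± 16.4770 = (94.5230, 127.4770)

Rounded to 2 decimal places:

(94.52, 127.48)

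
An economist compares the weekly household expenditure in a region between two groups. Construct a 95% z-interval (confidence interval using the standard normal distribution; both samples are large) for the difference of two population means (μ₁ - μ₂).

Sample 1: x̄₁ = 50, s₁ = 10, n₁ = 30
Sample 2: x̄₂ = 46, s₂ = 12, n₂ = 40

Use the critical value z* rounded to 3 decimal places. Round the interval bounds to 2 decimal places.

Both samples are large (n₁ = 30 ≥ 30, n₂ = 40 ≥ 30), so a z-interval for the difference of means applies.

Point estimate: x̄₁ - x̄₂ = 50 - 46 = 4

Standard error: SE = √(s₁²/n₁ + s₂²/n₂)
= √(10²/30 + 12²/40)
= √(3.333333 + 3.600000)
= 2.633122

For 95% confidence, z* = 1.96 (from standard normal table)
Margin of error: E = z* × SE = 1.96 × 2.633122 = 5.1609

Z-interval: (x̄₁ - x̄₂) ± E = 4 ± 5.1609 = (-1.1609, 9.1609)

Rounded to 2 decimal places:

(-1.16, 9.16)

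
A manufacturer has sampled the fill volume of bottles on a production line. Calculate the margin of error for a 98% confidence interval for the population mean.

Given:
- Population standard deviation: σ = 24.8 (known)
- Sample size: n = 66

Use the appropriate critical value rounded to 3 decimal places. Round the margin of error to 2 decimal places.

The population standard deviation σ is known, so use the z-interval margin of error formula.

For 98% confidence, z* = 2.326 (from standard normal table)

Margin of error formula for z-interval: E = z* × σ/√n

E = 2.326 × 24.8/√66
  = 2.326 × 3.052669
  = 7.1005

Rounded to 2 decimal places:

7.10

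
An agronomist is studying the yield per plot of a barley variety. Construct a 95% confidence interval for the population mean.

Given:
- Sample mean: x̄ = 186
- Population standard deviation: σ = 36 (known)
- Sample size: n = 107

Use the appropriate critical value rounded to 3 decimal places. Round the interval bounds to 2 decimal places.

The population standard deviation σ is known, so use a z-interval (standard normal critical value).

For 95% confidence, z* = 1.96 (from standard normal table)

Standard error: SE = σ/√n = 36/√107 = 3.480251

Margin of error: E = z* × SE = 1.96 × 3.480251 = 6.8213

Z-interval: x̄ ± E = 186 ± 6.8213 = (179.1787, 192.8213)

Rounded to 2 decimal places:

(179.18, 192.82)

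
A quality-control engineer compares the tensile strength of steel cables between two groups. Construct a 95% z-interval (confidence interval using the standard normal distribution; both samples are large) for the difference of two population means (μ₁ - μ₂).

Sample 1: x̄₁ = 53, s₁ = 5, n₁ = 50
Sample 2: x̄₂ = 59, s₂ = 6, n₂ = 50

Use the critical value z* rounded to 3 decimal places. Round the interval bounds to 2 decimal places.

Both samples are large (n₁ = 50 ≥ 30, n₂ = 50 ≥ 30), so a z-interval for the difference of means applies.

Point estimate: x̄₁ - x̄₂ = 53 - 59 = -6

Standard error: SE = √(s₁²/n₁ + s₂²/n₂)
= √(5²/50 + 6²/50)
= √(0.500000 + 0.720000)
= 1.104536

For 95% confidence, z* = 1.96 (from standard normal table)
Margin of error: E = z* × SE = 1.96 × 1.104536 = 2.1649

Z-interval: (x̄₁ - x̄₂) ± E = -6 ± 2.1649 = (-8.1649, -3.8351)

Rounded to 2 decimal places:

(-8.16, -3.84)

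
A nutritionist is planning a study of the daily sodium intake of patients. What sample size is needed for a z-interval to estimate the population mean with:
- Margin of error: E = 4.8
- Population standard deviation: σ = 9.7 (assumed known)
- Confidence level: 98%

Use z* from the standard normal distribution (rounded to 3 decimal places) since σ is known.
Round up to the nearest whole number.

Using z* since population σ is known (z-interval formula).

For 98% confidence, z* = 2.326 (from standard normal table)

Sample size formula for z-interval: n = (z*σ/E)²

n = (2.326 × 9.7 / 4.8)²
  = (4.700458)²
  = 22.0943

Round up to the nearest whole number: n = 23

23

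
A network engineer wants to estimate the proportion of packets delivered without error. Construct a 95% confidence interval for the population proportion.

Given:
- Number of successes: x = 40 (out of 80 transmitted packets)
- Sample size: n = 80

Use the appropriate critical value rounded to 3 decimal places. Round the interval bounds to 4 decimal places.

Sample proportion: p̂ = 40/80 = 0.500000

Check conditions for normal approximation:
  np̂ = 40 ≥ 10 ✓
  n(1-p̂) = 40 ≥ 10 ✓

The sample is large enough, so use a z-interval (normal approximation) for the proportion.

For 95% confidence, z* = 1.96 (from standard normal table)

Standard error: SE = √(p̂(1-p̂)/n) = √(0.500000×0.500000/80) = 0.05590170

Margin of error: E = z* × SE = 1.96 × 0.05590170 = 0.109567

Z-interval: p̂ ± E = 0.500000 ± 0.109567 = (0.390433, 0.609567)

Rounded to 4 decimal places:

(0.3904, 0.6096)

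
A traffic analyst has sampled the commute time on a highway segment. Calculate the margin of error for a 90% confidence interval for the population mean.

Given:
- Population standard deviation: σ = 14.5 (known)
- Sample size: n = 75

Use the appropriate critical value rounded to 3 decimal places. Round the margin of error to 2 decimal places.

The population standard deviation σ is known, so use the z-interval margin of error formula.

For 90% confidence, z* = 1.645 (from standard normal table)

Margin of error formula for z-interval: E = z* × σ/√n

E = 1.645 × 14.5/√75
  = 1.645 × 1.674316
  = 2.7542

Rounded to 2 decimal places:

2.75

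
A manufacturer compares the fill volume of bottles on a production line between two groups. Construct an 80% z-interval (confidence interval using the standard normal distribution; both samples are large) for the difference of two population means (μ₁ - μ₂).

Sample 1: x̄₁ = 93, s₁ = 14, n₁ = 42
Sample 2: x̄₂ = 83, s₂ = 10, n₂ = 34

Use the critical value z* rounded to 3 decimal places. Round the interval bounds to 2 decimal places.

Both samples are large (n₁ = 42 ≥ 30, n₂ = 34 ≥ 30), so a z-interval for the difference of means applies.

Point estimate: x̄₁ - x̄₂ = 93 - 83 = 10

Standard error: SE = √(s₁²/n₁ + s₂²/n₂)
= √(14²/42 + 10²/34)
= √(4.666667 + 2.941176)
= 2.758232

For 80% confidence, z* = 1.282 (from standard normal table)
Margin of error: E = z* × SE = 1.282 × 2.758232 = 3.5361

Z-interval: (x̄₁ - x̄₂) ± E = 10 ± 3.5361 = (6.4639, 13.5361)

Rounded to 2 decimal places:

(6.46, 13.54)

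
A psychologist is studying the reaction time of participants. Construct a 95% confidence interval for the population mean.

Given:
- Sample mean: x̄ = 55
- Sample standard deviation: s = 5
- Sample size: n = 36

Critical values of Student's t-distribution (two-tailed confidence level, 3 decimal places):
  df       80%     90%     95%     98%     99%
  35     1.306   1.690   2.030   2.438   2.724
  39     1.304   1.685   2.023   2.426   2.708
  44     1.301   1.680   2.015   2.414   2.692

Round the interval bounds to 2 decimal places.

The population standard deviation σ is unknown (only the sample standard deviation s is given), so use a t-interval with df = n - 1 = 36 - 1 = 35.

For 95% confidence with df = 35, t* = 2.030 (from t-table)

Standard error: SE = s/√n = 5/√36 = 0.833333

Margin of error: E = t* × SE = 2.030 × 0.833333 = 1.6917

T-interval: x̄ ± E = 55 ± 1.6917 = (53.3083, 56.6917)

Rounded to 2 decimal places:

(53.31, 56.69)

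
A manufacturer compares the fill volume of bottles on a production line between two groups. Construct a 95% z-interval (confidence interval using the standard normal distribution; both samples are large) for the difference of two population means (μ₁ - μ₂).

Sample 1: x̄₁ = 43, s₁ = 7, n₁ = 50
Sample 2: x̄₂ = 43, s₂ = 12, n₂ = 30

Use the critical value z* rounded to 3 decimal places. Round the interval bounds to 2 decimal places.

Both samples are large (n₁ = 50 ≥ 30, n₂ = 30 ≥ 30), so a z-interval for the difference of means applies.

Point estimate: x̄₁ - x̄₂ = 43 - 43 = 0

Standard error: SE = √(s₁²/n₁ + s₂²/n₂)
= √(7²/50 + 12²/30)
= √(0.980000 + 4.800000)
= 2.404163

For 95% confidence, z* = 1.96 (from standard normal table)
Margin of error: E = z* × SE = 1.96 × 2.404163 = 4.7122

Z-interval: (x̄₁ - x̄₂) ± E = 0 ± 4.7122 = (-4.7122, 4.7122)

Rounded to 2 decimal places:

(-4.71, 4.71)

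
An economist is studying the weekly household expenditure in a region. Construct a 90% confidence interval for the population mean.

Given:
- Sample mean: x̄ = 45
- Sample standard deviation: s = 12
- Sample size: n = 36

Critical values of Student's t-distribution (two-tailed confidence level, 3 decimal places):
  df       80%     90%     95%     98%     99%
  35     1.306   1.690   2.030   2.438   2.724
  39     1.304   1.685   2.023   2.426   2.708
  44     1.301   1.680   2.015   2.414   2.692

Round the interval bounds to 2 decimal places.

The population standard deviation σ is unknown (only the sample standard deviation s is given), so use a t-interval with df = n - 1 = 36 - 1 = 35.

For 90% confidence with df = 35, t* = 1.690 (from t-table)

Standard error: SE = s/√n = 12/√36 = 2.000000

Margin of error: E = t* × SE = 1.690 × 2.000000 = 3.3800

T-interval: x̄ ± E = 45 ± 3.3800 = (41.6200, 48.3800)

Rounded to 2 decimal places:

(41.62, 48.38)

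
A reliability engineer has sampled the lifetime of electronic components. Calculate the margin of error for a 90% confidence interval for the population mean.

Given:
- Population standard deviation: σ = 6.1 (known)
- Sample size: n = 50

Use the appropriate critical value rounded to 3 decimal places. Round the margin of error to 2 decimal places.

The population standard deviation σ is known, so use the z-interval margin of error formula.

For 90% confidence, z* = 1.645 (from standard normal table)

Margin of error formula for z-interval: E = z* × σ/√n

E = 1.645 × 6.1/√50
  = 1.645 × 0.862670
  = 1.4191

Rounded to 2 decimal places:

1.42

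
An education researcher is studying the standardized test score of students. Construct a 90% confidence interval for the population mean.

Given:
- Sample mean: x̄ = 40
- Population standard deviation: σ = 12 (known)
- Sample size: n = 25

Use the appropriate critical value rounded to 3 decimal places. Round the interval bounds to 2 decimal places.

The population standard deviation σ is known, so use a z-interval (standard normal critical value).

For 90% confidence, z* = 1.645 (from standard normal table)

Standard error: SE = σ/√n = 12/√25 = 2.400000

Margin of error: E = z* × SE = 1.645 × 2.400000 = 3.9480

Z-interval: x̄ ± E = 40 ± 3.9480 = (36.0520, 43.9480)

Rounded to 2 decimal places:

(36.05, 43.95)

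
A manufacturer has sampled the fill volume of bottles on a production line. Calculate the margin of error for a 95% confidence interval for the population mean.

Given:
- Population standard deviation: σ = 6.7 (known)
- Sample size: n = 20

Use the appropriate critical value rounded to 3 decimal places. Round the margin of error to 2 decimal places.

The population standard deviation σ is known, so use the z-interval margin of error formula.

For 95% confidence, z* = 1.96 (from standard normal table)

Margin of error formula for z-interval: E = z* × σ/√n

E = 1.96 × 6.7/√20
  = 1.96 × 1.498166
  = 2.9364

Rounded to 2 decimal places:

2.94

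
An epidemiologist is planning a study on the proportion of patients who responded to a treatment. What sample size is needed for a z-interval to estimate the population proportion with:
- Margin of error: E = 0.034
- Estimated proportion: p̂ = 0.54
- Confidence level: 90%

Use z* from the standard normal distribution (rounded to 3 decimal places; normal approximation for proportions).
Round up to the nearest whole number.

Using z* for proportion z-interval (normal approximation).

For 90% confidence, z* = 1.645 (from standard normal table)

Sample size formula for proportion z-interval: n = z*²p̂(1-p̂)/E²

n = 1.645² × 0.54 × 0.46 / 0.034²
  = 2.706025 × 0.2484 / 0.001156
  = 581.4677

Round up to the nearest whole number: n = 582

582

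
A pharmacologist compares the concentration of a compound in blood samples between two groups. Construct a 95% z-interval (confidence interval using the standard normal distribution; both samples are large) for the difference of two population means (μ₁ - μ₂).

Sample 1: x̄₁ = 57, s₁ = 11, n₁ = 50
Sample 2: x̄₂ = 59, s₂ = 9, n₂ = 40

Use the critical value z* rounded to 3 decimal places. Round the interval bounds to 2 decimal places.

Both samples are large (n₁ = 50 ≥ 30, n₂ = 40 ≥ 30), so a z-interval for the difference of means applies.

Point estimate: x̄₁ - x̄₂ = 57 - 59 = -2

Standard error: SE = √(s₁²/n₁ + s₂²/n₂)
= √(11²/50 + 9²/40)
= √(2.420000 + 2.025000)
= 2.108317

For 95% confidence, z* = 1.96 (from standard normal table)
Margin of error: E = z* × SE = 1.96 × 2.108317 = 4.1323

Z-interval: (x̄₁ - x̄₂) ± E = -2 ± 4.1323 = (-6.1323, 2.1323)

Rounded to 2 decimal places:

(-6.13, 2.13)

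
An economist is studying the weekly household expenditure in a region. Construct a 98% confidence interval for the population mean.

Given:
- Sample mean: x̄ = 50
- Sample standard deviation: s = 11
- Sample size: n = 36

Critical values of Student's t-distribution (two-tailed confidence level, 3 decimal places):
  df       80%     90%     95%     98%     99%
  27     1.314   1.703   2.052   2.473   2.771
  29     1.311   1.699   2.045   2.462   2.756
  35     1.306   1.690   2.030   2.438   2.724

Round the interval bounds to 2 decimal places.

The population standard deviation σ is unknown (only the sample standard deviation s is given), so use a t-interval with df = n - 1 = 36 - 1 = 35.

For 98% confidence with df = 35, t* = 2.438 (from t-table)

Standard error: SE = s/√n = 11/√36 = 1.833333

Margin of error: E = t* × SE = 2.438 × 1.833333 = 4.4697

T-interval: x̄ ± E = 50 ± 4.4697 = (45.5303, 54.4697)

Rounded to 2 decimal places:

(45.53, 54.47)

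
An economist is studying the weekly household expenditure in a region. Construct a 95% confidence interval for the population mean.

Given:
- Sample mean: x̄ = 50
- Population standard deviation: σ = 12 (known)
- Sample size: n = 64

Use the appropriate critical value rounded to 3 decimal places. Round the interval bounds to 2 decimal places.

The population standard deviation σ is known, so use a z-interval (standard normal critical value).

For 95% confidence, z* = 1.96 (from standard normal table)

Standard error: SE = σ/√n = 12/√64 = 1.500000

Margin of error: E = z* × SE = 1.96 × 1.500000 = 2.9400

Z-interval: x̄ ± E = 50 ± 2.9400 = (47.0600, 52.9400)

Rounded to 2 decimal places:

(47.06, 52.94)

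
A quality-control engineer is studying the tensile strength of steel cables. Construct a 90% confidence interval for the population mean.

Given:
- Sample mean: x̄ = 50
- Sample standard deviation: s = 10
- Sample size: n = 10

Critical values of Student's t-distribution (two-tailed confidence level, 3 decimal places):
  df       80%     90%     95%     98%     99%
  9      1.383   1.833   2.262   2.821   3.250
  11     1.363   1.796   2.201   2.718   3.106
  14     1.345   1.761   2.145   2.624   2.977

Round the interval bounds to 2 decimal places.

The population standard deviation σ is unknown (only the sample standard deviation s is given), so use a t-interval with df = n - 1 = 10 - 1 = 9.

For 90% confidence with df = 9, t* = 1.833 (from t-table)

Standard error: SE = s/√n = 10/√10 = 3.162278

Margin of error: E = t* × SE = 1.833 × 3.162278 = 5.7965

T-interval: x̄ ± E = 50 ± 5.7965 = (44.2035, 55.7965)

Rounded to 2 decimal places:

(44.20, 55.80)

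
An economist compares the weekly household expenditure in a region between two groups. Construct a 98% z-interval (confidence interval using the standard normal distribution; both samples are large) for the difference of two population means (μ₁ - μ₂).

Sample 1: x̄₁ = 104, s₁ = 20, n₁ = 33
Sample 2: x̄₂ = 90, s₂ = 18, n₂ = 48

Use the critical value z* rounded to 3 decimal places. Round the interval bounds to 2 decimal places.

Both samples are large (n₁ = 33 ≥ 30, n₂ = 48 ≥ 30), so a z-interval for the difference of means applies.

Point estimate: x̄₁ - x̄₂ = 104 - 90 = 14

Standard error: SE = √(s₁²/n₁ + s₂²/n₂)
= √(20²/33 + 18²/48)
= √(12.121212 + 6.750000)
= 4.344101

For 98% confidence, z* = 2.326 (from standard normal table)
Margin of error: E = z* × SE = 2.326 × 4.344101 = 10.1044

Z-interval: (x̄₁ - x̄₂) ± E = 14 ± 10.1044 = (3.8956, 24.1044)

Rounded to 2 decimal places:

(3.90, 24.10)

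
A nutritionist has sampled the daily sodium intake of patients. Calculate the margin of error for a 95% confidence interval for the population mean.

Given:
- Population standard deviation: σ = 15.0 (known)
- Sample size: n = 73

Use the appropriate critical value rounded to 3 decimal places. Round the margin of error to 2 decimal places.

The population standard deviation σ is known, so use the z-interval margin of error formula.

For 95% confidence, z* = 1.96 (from standard normal table)

Margin of error formula for z-interval: E = z* × σ/√n

E = 1.96 × 15.0/√73
  = 1.96 × 1.755617
  = 3.4410

Rounded to 2 decimal places:

3.44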